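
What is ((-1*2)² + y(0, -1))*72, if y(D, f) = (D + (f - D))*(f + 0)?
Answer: 360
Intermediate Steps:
y(D, f) = f² (y(D, f) = f*f = f²)
((-1*2)² + y(0, -1))*72 = ((-1*2)² + (-1)²)*72 = ((-2)² + 1)*72 = (4 + 1)*72 = 5*72 = 360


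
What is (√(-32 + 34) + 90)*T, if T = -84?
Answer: -7560 - 84*√2 ≈ -7678.8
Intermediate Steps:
(√(-32 + 34) + 90)*T = (√(-32 + 34) + 90)*(-84) = (√2 + 90)*(-84) = (90 + √2)*(-84) = -7560 - 84*√2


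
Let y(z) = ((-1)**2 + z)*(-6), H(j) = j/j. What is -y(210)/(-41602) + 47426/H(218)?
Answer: 986507593/20801 ≈ 47426.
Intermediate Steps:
H(j) = 1
y(z) = -6 - 6*z (y(z) = (1 + z)*(-6) = -6 - 6*z)
-y(210)/(-41602) + 47426/H(218) = -(-6 - 6*210)/(-41602) + 47426/1 = -(-6 - 1260)*(-1/41602) + 47426*1 = -1*(-1266)*(-1/41602) + 47426 = 1266*(-1/41602) + 47426 = -633/20801 + 47426 = 986507593/20801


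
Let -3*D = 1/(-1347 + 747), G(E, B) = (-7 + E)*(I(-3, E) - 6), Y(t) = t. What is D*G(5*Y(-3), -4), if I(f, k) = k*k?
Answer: -803/300 ≈ -2.6767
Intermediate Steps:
I(f, k) = k²
G(E, B) = (-7 + E)*(-6 + E²) (G(E, B) = (-7 + E)*(E² - 6) = (-7 + E)*(-6 + E²))
D = 1/1800 (D = -1/(3*(-1347 + 747)) = -⅓/(-600) = -⅓*(-1/600) = 1/1800 ≈ 0.00055556)
D*G(5*Y(-3), -4) = (42 + (5*(-3))³ - 7*(5*(-3))² - 30*(-3))/1800 = (42 + (-15)³ - 7*(-15)² - 6*(-15))/1800 = (42 - 3375 - 7*225 + 90)/1800 = (42 - 3375 - 1575 + 90)/1800 = (1/1800)*(-4818) = -803/300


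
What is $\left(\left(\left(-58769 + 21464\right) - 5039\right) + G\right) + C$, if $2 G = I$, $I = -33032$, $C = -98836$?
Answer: $-157696$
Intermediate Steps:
$G = -16516$ ($G = \frac{1}{2} \left(-33032\right) = -16516$)
$\left(\left(\left(-58769 + 21464\right) - 5039\right) + G\right) + C = \left(\left(\left(-58769 + 21464\right) - 5039\right) - 16516\right) - 98836 = \left(\left(-37305 - 5039\right) - 16516\right) - 98836 = \left(-42344 - 16516\right) - 98836 = -58860 - 98836 = -157696$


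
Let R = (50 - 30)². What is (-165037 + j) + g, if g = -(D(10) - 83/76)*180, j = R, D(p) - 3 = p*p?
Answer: -3476628/19 ≈ -1.8298e+5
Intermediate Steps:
D(p) = 3 + p² (D(p) = 3 + p*p = 3 + p²)
R = 400 (R = 20² = 400)
j = 400
g = -348525/19 (g = -((3 + 10²) - 83/76)*180 = -((3 + 100) - 83*1/76)*180 = -(103 - 83/76)*180 = -7745*180/76 = -1*348525/19 = -348525/19 ≈ -18343.)
(-165037 + j) + g = (-165037 + 400) - 348525/19 = -164637 - 348525/19 = -3476628/19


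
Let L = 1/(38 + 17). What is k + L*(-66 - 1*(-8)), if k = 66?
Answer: 3572/55 ≈ 64.945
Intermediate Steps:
L = 1/55 ≈ 0.018182
k + L*(-66 - 1*(-8)) = 66 + (-66 - 1*(-8))/55 = 66 + (-66 + 8)/55 = 66 + (1/55)*(-58) = 66 - 58/55 = 3572/55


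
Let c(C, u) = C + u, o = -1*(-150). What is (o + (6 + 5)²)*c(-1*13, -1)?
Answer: -3794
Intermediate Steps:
o = 150
(o + (6 + 5)²)*c(-1*13, -1) = (150 + (6 + 5)²)*(-1*13 - 1) = (150 + 11²)*(-13 - 1) = (150 + 121)*(-14) = 271*(-14) = -3794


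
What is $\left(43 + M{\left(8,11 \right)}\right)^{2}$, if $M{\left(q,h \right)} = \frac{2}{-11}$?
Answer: $\frac{221841}{121} \approx 1833.4$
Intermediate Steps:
$M{\left(q,h \right)} = - \frac{2}{11}$ ($M{\left(q,h \right)} = 2 \left(- \frac{1}{11}\right) = - \frac{2}{11}$)
$\left(43 + M{\left(8,11 \right)}\right)^{2} = \left(43 - \frac{2}{11}\right)^{2} = \left(\frac{471}{11}\right)^{2} = \frac{221841}{121}$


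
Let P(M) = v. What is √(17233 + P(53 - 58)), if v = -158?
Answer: 5*√683 ≈ 130.67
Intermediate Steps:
P(M) = -158
√(17233 + P(53 - 58)) = √(17233 - 158) = √17075 = 5*√683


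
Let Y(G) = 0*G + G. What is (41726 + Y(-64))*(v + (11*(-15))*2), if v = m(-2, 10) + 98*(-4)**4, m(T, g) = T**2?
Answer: 1031634444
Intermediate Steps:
Y(G) = G (Y(G) = 0 + G = G)
v = 25092 (v = (-2)**2 + 98*(-4)**4 = 4 + 98*256 = 4 + 25088 = 25092)
(41726 + Y(-64))*(v + (11*(-15))*2) = (41726 - 64)*(25092 + (11*(-15))*2) = 41662*(25092 - 165*2) = 41662*(25092 - 330) = 41662*24762 = 1031634444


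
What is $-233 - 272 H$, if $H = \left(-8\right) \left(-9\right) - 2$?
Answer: $-19273$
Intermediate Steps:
$H = 70$ ($H = 72 - 2 = 70$)
$-233 - 272 H = -233 - 19040 = -19273$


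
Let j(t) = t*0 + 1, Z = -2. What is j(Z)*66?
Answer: 66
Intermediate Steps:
j(t) = 1 (j(t) = 0 + 1 = 1)
j(Z)*66 = 1*66 = 66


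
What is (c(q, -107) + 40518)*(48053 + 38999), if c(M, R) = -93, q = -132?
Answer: 3519077100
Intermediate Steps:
(c(q, -107) + 40518)*(48053 + 38999) = (-93 + 40518)*(48053 + 38999) = 40425*87052 = 3519077100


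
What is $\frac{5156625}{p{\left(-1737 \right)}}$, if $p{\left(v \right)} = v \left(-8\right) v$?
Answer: $- \frac{1718875}{8045784} \approx -0.21364$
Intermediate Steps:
$p{\left(v \right)} = - 8 v^{2}$ ($p{\left(v \right)} = - 8 v v = - 8 v^{2}$)
$\frac{5156625}{p{\left(-1737 \right)}} = \frac{5156625}{\left(-8\right) \left(-1737\right)^{2}} = \frac{5156625}{\left(-8\right) 3017169} = \frac{5156625}{-24137352} = 5156625 \left(- \frac{1}{24137352}\right) = - \frac{1718875}{8045784}$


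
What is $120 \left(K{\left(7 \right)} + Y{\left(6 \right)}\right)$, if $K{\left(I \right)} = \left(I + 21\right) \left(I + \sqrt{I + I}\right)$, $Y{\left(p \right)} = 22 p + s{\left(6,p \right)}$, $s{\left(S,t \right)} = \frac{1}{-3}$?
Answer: $39320 + 3360 \sqrt{14} \approx 51892.0$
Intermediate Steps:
$s{\left(S,t \right)} = - \frac{1}{3}$
$Y{\left(p \right)} = - \frac{1}{3} + 22 p$ ($Y{\left(p \right)} = 22 p - \frac{1}{3} = - \frac{1}{3} + 22 p$)
$K{\left(I \right)} = \left(21 + I\right) \left(I + \sqrt{2} \sqrt{I}\right)$ ($K{\left(I \right)} = \left(21 + I\right) \left(I + \sqrt{2 I}\right) = \left(21 + I\right) \left(I + \sqrt{2} \sqrt{I}\right)$)
$120 \left(K{\left(7 \right)} + Y{\left(6 \right)}\right) = 120 \left(\left(7^{2} + 21 \cdot 7 + \sqrt{2} \cdot 7^{\frac{3}{2}} + 21 \sqrt{2} \sqrt{7}\right) + \left(- \frac{1}{3} + 22 \cdot 6\right)\right) = 120 \left(\left(49 + 147 + \sqrt{2} \cdot 7 \sqrt{7} + 21 \sqrt{14}\right) + \left(- \frac{1}{3} + 132\right)\right) = 120 \left(\left(49 + 147 + 7 \sqrt{14} + 21 \sqrt{14}\right) + \frac{395}{3}\right) = 120 \left(\left(196 + 28 \sqrt{14}\right) + \frac{395}{3}\right) = 120 \left(\frac{983}{3} + 28 \sqrt{14}\right) = 39320 + 3360 \sqrt{14}$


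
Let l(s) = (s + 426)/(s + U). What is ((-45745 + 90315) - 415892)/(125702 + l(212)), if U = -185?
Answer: -5012847/1697296 ≈ -2.9534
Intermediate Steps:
l(s) = (426 + s)/(-185 + s) (l(s) = (s + 426)/(s - 185) = (426 + s)/(-185 + s))
((-45745 + 90315) - 415892)/(125702 + l(212)) = ((-45745 + 90315) - 415892)/(125702 + (426 + 212)/(-185 + 212)) = (44570 - 415892)/(125702 + 638/27) = -371322/(125702 + (1/27)*638) = -371322/(125702 + 638/27) = -371322/3394592/27 = -371322*27/3394592 = -5012847/1697296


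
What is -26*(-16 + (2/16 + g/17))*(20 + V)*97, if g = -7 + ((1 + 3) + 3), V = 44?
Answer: 2562352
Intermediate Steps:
g = 0 (g = -7 + (4 + 3) = -7 + 7 = 0)
-26*(-16 + (2/16 + g/17))*(20 + V)*97 = -26*(-16 + (2/16 + 0/17))*(20 + 44)*97 = -26*(-16 + (2*(1/16) + 0*(1/17)))*64*97 = -26*(-16 + (1/8 + 0))*64*97 = -26*(-16 + 1/8)*64*97 = -(-1651)*64/4*97 = -26*(-1016)*97 = 26416*97 = 2562352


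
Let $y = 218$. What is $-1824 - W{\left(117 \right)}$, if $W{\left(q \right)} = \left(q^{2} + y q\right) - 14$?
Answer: $-41005$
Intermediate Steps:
$W{\left(q \right)} = -14 + q^{2} + 218 q$ ($W{\left(q \right)} = \left(q^{2} + 218 q\right) - 14 = -14 + q^{2} + 218 q$)
$-1824 - W{\left(117 \right)} = -1824 - \left(-14 + 117^{2} + 218 \cdot 117\right) = -1824 - \left(-14 + 13689 + 25506\right) = -1824 - 39181 = -41005$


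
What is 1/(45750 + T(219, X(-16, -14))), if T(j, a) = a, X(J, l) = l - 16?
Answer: 1/45720 ≈ 2.1872e-5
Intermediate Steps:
X(J, l) = -16 + l
1/(45750 + T(219, X(-16, -14))) = 1/(45750 + (-16 - 14)) = 1/(45750 - 30) = 1/45720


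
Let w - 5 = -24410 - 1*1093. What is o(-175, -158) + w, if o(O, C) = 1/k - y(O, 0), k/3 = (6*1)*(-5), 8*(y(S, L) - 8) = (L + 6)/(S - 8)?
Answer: -280055957/10980 ≈ -25506.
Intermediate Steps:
w = -25498 (w = 5 + (-24410 - 1*1093) = 5 + (-24410 - 1093) = 5 - 25503 = -25498)
y(S, L) = 8 + (6 + L)/(8*(-8 + S)) (y(S, L) = 8 + ((L + 6)/(S - 8))/8 = 8 + ((6 + L)/(-8 + S))/8 = 8 + (6 + L)/(8*(-8 + S)))
k = -90 (k = 3*((6*1)*(-5)) = 3*(6*(-5)) = 3*(-30) = -90)
o(O, C) = -1/90 - (-506 + 64*O)/(8*(-8 + O)) (o(O, C) = 1/(-90) - (-506 + 0 + 64*O)/(8*(-8 + O)) = -1/90 - (-506 + 64*O)/(8*(-8 + O)))
o(-175, -158) + w = (11401 - 1442*(-175))/(180*(-8 - 175)) - 25498 = (1/180)*(11401 + 252350)/(-183) - 25498 = (1/180)*(-1/183)*263751 - 25498 = -87917/10980 - 25498 = -280055957/10980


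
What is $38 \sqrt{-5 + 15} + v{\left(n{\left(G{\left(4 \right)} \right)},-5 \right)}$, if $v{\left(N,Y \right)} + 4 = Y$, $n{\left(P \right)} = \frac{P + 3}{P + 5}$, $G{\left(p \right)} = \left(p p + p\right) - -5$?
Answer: $-9 + 38 \sqrt{10} \approx 111.17$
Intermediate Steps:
$G{\left(p \right)} = 5 + p + p^{2}$ ($G{\left(p \right)} = \left(p^{2} + p\right) + 5 = \left(p + p^{2}\right) + 5 = 5 + p + p^{2}$)
$n{\left(P \right)} = \frac{3 + P}{5 + P}$
$v{\left(N,Y \right)} = -4 + Y$
$38 \sqrt{-5 + 15} + v{\left(n{\left(G{\left(4 \right)} \right)},-5 \right)} = 38 \sqrt{-5 + 15} - 9 = 38 \sqrt{10} - 9 = -9 + 38 \sqrt{10}$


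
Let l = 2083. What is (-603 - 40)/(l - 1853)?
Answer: -643/230 ≈ -2.7957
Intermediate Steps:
(-603 - 40)/(l - 1853) = (-603 - 40)/(2083 - 1853) = -643/230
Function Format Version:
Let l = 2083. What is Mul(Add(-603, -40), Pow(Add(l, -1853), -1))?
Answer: Rational(-643, 230) ≈ -2.7957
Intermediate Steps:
Mul(Add(-603, -40), Pow(Add(l, -1853), -1)) = Mul(Add(-603, -40), Pow(Add(2083, -1853), -1)) = Mul(-643, Pow(230, -1)) = Mul(-643, Rational(1, 230)) = Rational(-643, 230)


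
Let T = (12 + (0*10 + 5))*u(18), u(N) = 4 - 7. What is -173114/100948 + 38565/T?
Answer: -650314739/858058 ≈ -757.89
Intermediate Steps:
u(N) = -3
T = -51 (T = (12 + (0*10 + 5))*(-3) = (12 + (0 + 5))*(-3) = (12 + 5)*(-3) = 17*(-3) = -51)
-173114/100948 + 38565/T = -173114/100948 + 38565/(-51) = -173114*1/100948 + 38565*(-1/51) = -86557/50474 - 12855/17 = -650314739/858058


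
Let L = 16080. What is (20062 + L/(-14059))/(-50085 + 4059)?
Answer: -141017789/323539767 ≈ -0.43586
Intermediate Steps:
(20062 + L/(-14059))/(-50085 + 4059) = (20062 + 16080/(-14059))/(-50085 + 4059) = (20062 + 16080*(-1/14059))/(-46026) = (20062 - 16080/14059)*(-1/46026) = (282035578/14059)*(-1/46026) = -141017789/323539767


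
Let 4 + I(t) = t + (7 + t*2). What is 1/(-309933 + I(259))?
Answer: -1/309153 ≈ -3.2346e-6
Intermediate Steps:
I(t) = 3 + 3*t (I(t) = -4 + (t + (7 + t*2)) = -4 + (t + (7 + 2*t)) = -4 + (7 + 3*t) = 3 + 3*t)
1/(-309933 + I(259)) = 1/(-309933 + (3 + 3*259)) = 1/(-309933 + (3 + 777)) = 1/(-309933 + 780) = 1/(-309153) = -1/309153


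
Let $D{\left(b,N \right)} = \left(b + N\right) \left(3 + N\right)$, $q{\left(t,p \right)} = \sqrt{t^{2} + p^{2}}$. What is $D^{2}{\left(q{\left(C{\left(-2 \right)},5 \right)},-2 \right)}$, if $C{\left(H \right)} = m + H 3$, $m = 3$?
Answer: $\left(2 - \sqrt{34}\right)^{2} \approx 14.676$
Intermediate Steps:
$C{\left(H \right)} = 3 + 3 H$ ($C{\left(H \right)} = 3 + H 3 = 3 + 3 H$)
$q{\left(t,p \right)} = \sqrt{p^{2} + t^{2}}$
$D{\left(b,N \right)} = \left(3 + N\right) \left(N + b\right)$ ($D{\left(b,N \right)} = \left(N + b\right) \left(3 + N\right) = \left(3 + N\right) \left(N + b\right)$)
$D^{2}{\left(q{\left(C{\left(-2 \right)},5 \right)},-2 \right)} = \left(\left(-2\right)^{2} + 3 \left(-2\right) + 3 \sqrt{5^{2} + \left(3 + 3 \left(-2\right)\right)^{2}} - 2 \sqrt{5^{2} + \left(3 + 3 \left(-2\right)\right)^{2}}\right)^{2} = \left(4 - 6 + 3 \sqrt{25 + \left(3 - 6\right)^{2}} - 2 \sqrt{25 + \left(3 - 6\right)^{2}}\right)^{2} = \left(4 - 6 + 3 \sqrt{25 + \left(-3\right)^{2}} - 2 \sqrt{25 + \left(-3\right)^{2}}\right)^{2} = \left(4 - 6 + 3 \sqrt{25 + 9} - 2 \sqrt{25 + 9}\right)^{2} = \left(4 - 6 + 3 \sqrt{34} - 2 \sqrt{34}\right)^{2} = \left(-2 + \sqrt{34}\right)^{2}$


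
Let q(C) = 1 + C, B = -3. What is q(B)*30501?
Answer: -61002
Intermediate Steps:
q(B)*30501 = (1 - 3)*30501 = -2*30501 = -61002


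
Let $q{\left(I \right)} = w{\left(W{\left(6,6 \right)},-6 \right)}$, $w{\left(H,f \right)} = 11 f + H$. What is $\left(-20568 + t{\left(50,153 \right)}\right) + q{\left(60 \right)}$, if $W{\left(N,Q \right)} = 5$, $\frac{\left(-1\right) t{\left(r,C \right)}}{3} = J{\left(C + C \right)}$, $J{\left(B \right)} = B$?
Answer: $-21547$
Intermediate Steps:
$t{\left(r,C \right)} = - 6 C$ ($t{\left(r,C \right)} = - 3 \left(C + C\right) = - 3 \cdot 2 C = - 6 C$)
$w{\left(H,f \right)} = H + 11 f$
$q{\left(I \right)} = -61$ ($q{\left(I \right)} = 5 + 11 \left(-6\right) = 5 - 66 = -61$)
$\left(-20568 + t{\left(50,153 \right)}\right) + q{\left(60 \right)} = \left(-20568 - 918\right) - 61 = -21486 - 61 = -21547$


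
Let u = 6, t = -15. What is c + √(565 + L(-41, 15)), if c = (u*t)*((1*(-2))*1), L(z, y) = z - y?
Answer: 180 + √509 ≈ 202.56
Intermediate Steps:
c = 180 (c = (6*(-15))*((1*(-2))*1) = -(-180) = -90*(-2) = 180)
c + √(565 + L(-41, 15)) = 180 + √(565 + (-41 - 1*15)) = 180 + √(565 + (-41 - 15)) = 180 + √(565 - 56) = 180 + √509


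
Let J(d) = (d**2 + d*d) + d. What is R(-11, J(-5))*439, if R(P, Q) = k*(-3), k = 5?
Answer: -6585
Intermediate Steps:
J(d) = d + 2*d**2 (J(d) = (d**2 + d**2) + d = 2*d**2 + d = d + 2*d**2)
R(P, Q) = -15 (R(P, Q) = 5*(-3) = -15)
R(-11, J(-5))*439 = -15*439 = -6585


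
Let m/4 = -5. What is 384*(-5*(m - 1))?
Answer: 40320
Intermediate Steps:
m = -20 (m = 4*(-5) = -20)
384*(-5*(m - 1)) = 384*(-5*(-20 - 1)) = 384*(-5*(-21)) = 384*105 = 40320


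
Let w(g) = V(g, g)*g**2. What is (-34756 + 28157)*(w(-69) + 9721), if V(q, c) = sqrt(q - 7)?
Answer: -64148879 - 62835678*I*sqrt(19) ≈ -6.4149e+7 - 2.7389e+8*I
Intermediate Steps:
V(q, c) = sqrt(-7 + q)
w(g) = g**2*sqrt(-7 + g) (w(g) = sqrt(-7 + g)*g**2 = g**2*sqrt(-7 + g))
(-34756 + 28157)*(w(-69) + 9721) = (-34756 + 28157)*((-69)**2*sqrt(-7 - 69) + 9721) = -6599*(4761*sqrt(-76) + 9721) = -6599*(4761*(2*I*sqrt(19)) + 9721) = -6599*(9522*I*sqrt(19) + 9721) = -6599*(9721 + 9522*I*sqrt(19)) = -64148879 - 62835678*I*sqrt(19)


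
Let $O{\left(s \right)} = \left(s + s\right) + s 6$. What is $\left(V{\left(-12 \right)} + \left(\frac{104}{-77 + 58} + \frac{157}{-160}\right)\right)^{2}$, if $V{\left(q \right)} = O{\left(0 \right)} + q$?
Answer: $\frac{3147546609}{9241600} \approx 340.58$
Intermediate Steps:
$O{\left(s \right)} = 8 s$ ($O{\left(s \right)} = 2 s + 6 s = 8 s$)
$V{\left(q \right)} = q$ ($V{\left(q \right)} = 8 \cdot 0 + q = 0 + q = q$)
$\left(V{\left(-12 \right)} + \left(\frac{104}{-77 + 58} + \frac{157}{-160}\right)\right)^{2} = \left(-12 + \left(\frac{104}{-77 + 58} + \frac{157}{-160}\right)\right)^{2} = \left(-12 + \left(\frac{104}{-19} + 157 \left(- \frac{1}{160}\right)\right)\right)^{2} = \left(-12 + \left(104 \left(- \frac{1}{19}\right) - \frac{157}{160}\right)\right)^{2} = \left(-12 - \frac{19623}{3040}\right)^{2} = \left(- \frac{56103}{3040}\right)^{2} = \frac{3147546609}{9241600}$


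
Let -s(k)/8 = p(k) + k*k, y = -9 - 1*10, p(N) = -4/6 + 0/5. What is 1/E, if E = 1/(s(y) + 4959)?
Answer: 6229/3 ≈ 2076.3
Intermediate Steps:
p(N) = -2/3 (p(N) = -4*1/6 + 0*(1/5) = -2/3 + 0 = -2/3)
y = -19 (y = -9 - 10 = -19)
s(k) = 16/3 - 8*k**2 (s(k) = -8*(-2/3 + k*k) = -8*(-2/3 + k**2) = 16/3 - 8*k**2)
E = 3/6229 (E = 1/((16/3 - 8*(-19)**2) + 4959) = 1/((16/3 - 8*361) + 4959) = 1/((16/3 - 2888) + 4959) = 1/(-8648/3 + 4959) = 1/(6229/3) = 3/6229 ≈ 0.00048162)
1/E = 1/(3/6229) = 6229/3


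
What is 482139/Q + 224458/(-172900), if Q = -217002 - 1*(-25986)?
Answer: -38533853/10081400 ≈ -3.8223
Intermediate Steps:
Q = -191016 (Q = -217002 + 25986 = -191016)
482139/Q + 224458/(-172900) = 482139/(-191016) + 224458/(-172900) = 482139*(-1/191016) + 224458*(-1/172900) = -7653/3032 - 8633/6650 = -38533853/10081400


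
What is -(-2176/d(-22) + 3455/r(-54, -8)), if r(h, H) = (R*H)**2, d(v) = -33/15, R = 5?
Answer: -3489201/3520 ≈ -991.25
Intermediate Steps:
d(v) = -11/5 (d(v) = -33*1/15 = -11/5)
r(h, H) = 25*H**2 (r(h, H) = (5*H)**2 = 25*H**2)
-(-2176/d(-22) + 3455/r(-54, -8)) = -(-2176/(-11/5) + 3455/((25*(-8)**2))) = -(-2176*(-5/11) + 3455/((25*64))) = -(10880/11 + 3455/1600) = -(10880/11 + 3455*(1/1600)) = -(10880/11 + 691/320) = -1*3489201/3520 = -3489201/3520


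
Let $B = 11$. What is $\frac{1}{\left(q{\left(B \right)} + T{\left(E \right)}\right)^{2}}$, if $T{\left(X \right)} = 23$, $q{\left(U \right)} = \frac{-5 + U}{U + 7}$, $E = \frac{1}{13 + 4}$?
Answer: $\frac{9}{4900} \approx 0.0018367$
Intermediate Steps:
$E = \frac{1}{17} \approx 0.058824$
$q{\left(U \right)} = \frac{-5 + U}{7 + U}$
$\frac{1}{\left(q{\left(B \right)} + T{\left(E \right)}\right)^{2}} = \frac{1}{\left(\frac{-5 + 11}{7 + 11} + 23\right)^{2}} = \frac{1}{\left(\frac{1}{18} \cdot 6 + 23\right)^{2}} = \frac{1}{\left(\frac{1}{3} + 23\right)^{2}} = \frac{1}{\left(\frac{70}{3}\right)^{2}} = \frac{1}{\frac{4900}{9}} = \frac{9}{4900}$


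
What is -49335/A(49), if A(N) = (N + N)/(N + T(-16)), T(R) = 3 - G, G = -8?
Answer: -1480050/49 ≈ -30205.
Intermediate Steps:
T(R) = 11 (T(R) = 3 - 1*(-8) = 3 + 8 = 11)
A(N) = 2*N/(11 + N) (A(N) = (N + N)/(N + 11) = (2*N)/(11 + N) = 2*N/(11 + N))
-49335/A(49) = -49335/(2*49/(11 + 49)) = -49335/(2*49/60) = -49335/(2*49*(1/60)) = -49335/49/30 = -49335*30/49 = -1480050/49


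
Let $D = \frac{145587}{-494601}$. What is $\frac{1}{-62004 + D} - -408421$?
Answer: $\frac{4175068151111870}{10222461997} \approx 4.0842 \cdot 10^{5}$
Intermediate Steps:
$D = - \frac{48529}{164867}$ ($D = 145587 \left(- \frac{1}{494601}\right) = - \frac{48529}{164867} \approx -0.29435$)
$\frac{1}{-62004 + D} - -408421 = \frac{1}{-62004 - \frac{48529}{164867}} - -408421 = \frac{1}{- \frac{10222461997}{164867}} + 408421 = - \frac{164867}{10222461997} + 408421 = \frac{4175068151111870}{10222461997}$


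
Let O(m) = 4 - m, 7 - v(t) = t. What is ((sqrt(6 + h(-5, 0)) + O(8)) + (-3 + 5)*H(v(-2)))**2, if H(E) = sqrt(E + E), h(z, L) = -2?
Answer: 76 - 24*sqrt(2) ≈ 42.059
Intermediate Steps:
v(t) = 7 - t
H(E) = sqrt(2)*sqrt(E) (H(E) = sqrt(2*E) = sqrt(2)*sqrt(E))
((sqrt(6 + h(-5, 0)) + O(8)) + (-3 + 5)*H(v(-2)))**2 = ((sqrt(6 - 2) + (4 - 1*8)) + (-3 + 5)*(sqrt(2)*sqrt(7 - 1*(-2))))**2 = ((sqrt(4) + (4 - 8)) + 2*(sqrt(2)*sqrt(7 + 2)))**2 = ((2 - 4) + 2*(sqrt(2)*sqrt(9)))**2 = (-2 + 2*(sqrt(2)*3))**2 = (-2 + 2*(3*sqrt(2)))**2 = (-2 + 6*sqrt(2))**2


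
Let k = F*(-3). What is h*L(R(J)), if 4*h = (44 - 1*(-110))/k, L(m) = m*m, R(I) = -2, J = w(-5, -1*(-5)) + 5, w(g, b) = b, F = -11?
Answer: 14/3 ≈ 4.6667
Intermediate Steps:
J = 10 (J = -1*(-5) + 5 = 5 + 5 = 10)
L(m) = m²
k = 33 (k = -11*(-3) = 33)
h = 7/6 (h = ((44 - 1*(-110))/33)/4 = ((44 + 110)*(1/33))/4 = (154*(1/33))/4 = (¼)*(14/3) = 7/6 ≈ 1.1667)
h*L(R(J)) = (7/6)*(-2)² = (7/6)*4 = 14/3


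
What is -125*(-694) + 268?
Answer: 87018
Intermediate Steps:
-125*(-694) + 268 = 86750 + 268 = 87018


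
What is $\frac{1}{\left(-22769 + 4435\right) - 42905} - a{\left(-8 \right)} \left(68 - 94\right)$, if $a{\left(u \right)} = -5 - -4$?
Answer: $- \frac{1592215}{61239} \approx -26.0$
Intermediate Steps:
$a{\left(u \right)} = -1$ ($a{\left(u \right)} = -5 + 4 = -1$)
$\frac{1}{\left(-22769 + 4435\right) - 42905} - a{\left(-8 \right)} \left(68 - 94\right) = \frac{1}{\left(-22769 + 4435\right) - 42905} - - (68 - 94) = \frac{1}{-18334 - 42905} - \left(-1\right) \left(-26\right) = \frac{1}{-61239} - 26 = - \frac{1}{61239} - 26 = - \frac{1592215}{61239}$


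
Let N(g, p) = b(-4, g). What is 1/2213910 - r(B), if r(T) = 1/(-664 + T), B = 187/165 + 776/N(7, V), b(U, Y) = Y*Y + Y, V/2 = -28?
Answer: 58132174/37717277715 ≈ 0.0015413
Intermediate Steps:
V = -56 (V = 2*(-28) = -56)
b(U, Y) = Y + Y² (b(U, Y) = Y² + Y = Y + Y²)
N(g, p) = g*(1 + g)
B = 1574/105 (B = 187/165 + 776/((7*(1 + 7))) = 187*(1/165) + 776/((7*8)) = 17/15 + 776/56 = 17/15 + 776*(1/56) = 17/15 + 97/7 = 1574/105 ≈ 14.990)
1/2213910 - r(B) = 1/2213910 - 1/(-664 + 1574/105) = 1/2213910 - 1/(-68146/105) = 1/2213910 - 1*(-105/68146) = 1/2213910 + 105/68146 = 58132174/37717277715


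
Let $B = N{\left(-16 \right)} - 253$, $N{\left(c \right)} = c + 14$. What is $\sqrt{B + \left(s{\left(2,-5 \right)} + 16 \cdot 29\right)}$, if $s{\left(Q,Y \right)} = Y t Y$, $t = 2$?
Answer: $\sqrt{259} \approx 16.093$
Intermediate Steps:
$N{\left(c \right)} = 14 + c$
$s{\left(Q,Y \right)} = 2 Y^{2}$ ($s{\left(Q,Y \right)} = Y 2 Y = 2 Y Y = 2 Y^{2}$)
$B = -255$ ($B = \left(14 - 16\right) - 253 = -2 - 253 = -255$)
$\sqrt{B + \left(s{\left(2,-5 \right)} + 16 \cdot 29\right)} = \sqrt{-255 + \left(2 \left(-5\right)^{2} + 16 \cdot 29\right)} = \sqrt{-255 + \left(2 \cdot 25 + 464\right)} = \sqrt{-255 + \left(50 + 464\right)} = \sqrt{-255 + 514} = \sqrt{259}$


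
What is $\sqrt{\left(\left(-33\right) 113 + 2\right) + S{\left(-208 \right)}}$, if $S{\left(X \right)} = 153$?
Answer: $i \sqrt{3574} \approx 59.783 i$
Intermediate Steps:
$\sqrt{\left(\left(-33\right) 113 + 2\right) + S{\left(-208 \right)}} = \sqrt{\left(\left(-33\right) 113 + 2\right) + 153} = \sqrt{\left(-3729 + 2\right) + 153} = \sqrt{-3727 + 153} = \sqrt{-3574} = i \sqrt{3574}$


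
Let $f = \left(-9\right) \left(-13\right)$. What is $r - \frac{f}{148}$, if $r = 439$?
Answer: $\frac{64855}{148} \approx 438.21$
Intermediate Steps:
$f = 117$
$r - \frac{f}{148} = 439 - \frac{117}{148} = \frac{64855}{148}$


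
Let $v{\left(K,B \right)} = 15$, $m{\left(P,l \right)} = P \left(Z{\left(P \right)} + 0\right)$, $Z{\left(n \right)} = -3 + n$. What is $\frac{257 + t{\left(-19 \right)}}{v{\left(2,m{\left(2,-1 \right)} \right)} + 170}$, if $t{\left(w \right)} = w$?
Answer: $\frac{238}{185} \approx 1.2865$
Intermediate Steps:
$m{\left(P,l \right)} = P \left(-3 + P\right)$ ($m{\left(P,l \right)} = P \left(\left(-3 + P\right) + 0\right) = P \left(-3 + P\right)$)
$\frac{257 + t{\left(-19 \right)}}{v{\left(2,m{\left(2,-1 \right)} \right)} + 170} = \frac{257 - 19}{15 + 170} = \frac{238}{185}$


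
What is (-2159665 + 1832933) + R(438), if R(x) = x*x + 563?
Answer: -134325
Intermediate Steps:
R(x) = 563 + x² (R(x) = x² + 563 = 563 + x²)
(-2159665 + 1832933) + R(438) = (-2159665 + 1832933) + (563 + 438²) = -326732 + (563 + 191844) = -326732 + 192407 = -134325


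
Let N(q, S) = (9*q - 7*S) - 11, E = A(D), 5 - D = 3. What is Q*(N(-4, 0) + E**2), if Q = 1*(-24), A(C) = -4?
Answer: 744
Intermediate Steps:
D = 2 (D = 5 - 1*3 = 5 - 3 = 2)
E = -4
N(q, S) = -11 - 7*S + 9*q (N(q, S) = (-7*S + 9*q) - 11 = -11 - 7*S + 9*q)
Q = -24
Q*(N(-4, 0) + E**2) = -24*((-11 - 7*0 + 9*(-4)) + (-4)**2) = -24*((-11 + 0 - 36) + 16) = -24*(-47 + 16) = -24*(-31) = 744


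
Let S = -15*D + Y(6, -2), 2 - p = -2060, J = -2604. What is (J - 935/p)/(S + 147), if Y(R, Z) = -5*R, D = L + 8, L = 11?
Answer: 5370383/346416 ≈ 15.503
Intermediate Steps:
D = 19 (D = 11 + 8 = 19)
p = 2062 (p = 2 - 1*(-2060) = 2 + 2060 = 2062)
S = -315 (S = -15*19 - 5*6 = -285 - 30 = -315)
(J - 935/p)/(S + 147) = (-2604 - 935/2062)/(-315 + 147) = (-2604 - 935*1/2062)/(-168) = (-2604 - 935/2062)*(-1/168) = -5370383/2062*(-1/168) = 5370383/346416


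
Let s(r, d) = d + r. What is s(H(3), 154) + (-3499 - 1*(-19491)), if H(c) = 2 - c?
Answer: 16145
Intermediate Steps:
s(H(3), 154) + (-3499 - 1*(-19491)) = (154 + (2 - 1*3)) + (-3499 - 1*(-19491)) = (154 + (2 - 3)) + (-3499 + 19491) = (154 - 1) + 15992 = 153 + 15992 = 16145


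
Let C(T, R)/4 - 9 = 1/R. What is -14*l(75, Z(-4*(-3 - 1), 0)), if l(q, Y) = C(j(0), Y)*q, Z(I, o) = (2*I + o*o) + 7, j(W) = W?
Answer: -492800/13 ≈ -37908.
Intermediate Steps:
C(T, R) = 36 + 4/R
Z(I, o) = 7 + o² + 2*I (Z(I, o) = (2*I + o²) + 7 = (o² + 2*I) + 7 = 7 + o² + 2*I)
l(q, Y) = q*(36 + 4/Y) (l(q, Y) = (36 + 4/Y)*q = q*(36 + 4/Y))
-14*l(75, Z(-4*(-3 - 1), 0)) = -14*(36*75 + 4*75/(7 + 0² + 2*(-4*(-3 - 1)))) = -14*(2700 + 4*75/(7 + 0 + 2*(-4*(-4)))) = -14*(2700 + 4*75/(7 + 0 + 2*16)) = -14*(2700 + 4*75/(7 + 0 + 32)) = -14*(2700 + 4*75/39) = -14*(2700 + 4*75*(1/39)) = -14*(2700 + 100/13) = -14*35200/13 = -492800/13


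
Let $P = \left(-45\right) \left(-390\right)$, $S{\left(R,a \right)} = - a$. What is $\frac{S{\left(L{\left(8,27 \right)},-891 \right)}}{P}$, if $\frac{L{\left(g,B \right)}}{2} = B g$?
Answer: $\frac{33}{650} \approx 0.050769$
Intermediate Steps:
$L{\left(g,B \right)} = 2 B g$
$P = 17550$
$\frac{S{\left(L{\left(8,27 \right)},-891 \right)}}{P} = \frac{\left(-1\right) \left(-891\right)}{17550} = 891 \cdot \frac{1}{17550} = \frac{33}{650}$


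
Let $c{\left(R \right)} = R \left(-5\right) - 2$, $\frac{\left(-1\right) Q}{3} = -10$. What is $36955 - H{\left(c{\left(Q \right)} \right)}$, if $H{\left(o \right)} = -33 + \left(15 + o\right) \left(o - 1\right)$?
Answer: $16027$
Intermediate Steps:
$Q = 30$ ($Q = \left(-3\right) \left(-10\right) = 30$)
$c{\left(R \right)} = -2 - 5 R$ ($c{\left(R \right)} = - 5 R - 2 = -2 - 5 R$)
$H{\left(o \right)} = -33 + \left(-1 + o\right) \left(15 + o\right)$ ($H{\left(o \right)} = -33 + \left(15 + o\right) \left(-1 + o\right) = -33 + \left(-1 + o\right) \left(15 + o\right)$)
$36955 - H{\left(c{\left(Q \right)} \right)} = 36955 - \left(-48 + \left(-2 - 150\right)^{2} + 14 \left(-2 - 150\right)\right) = 36955 - \left(-48 + \left(-152\right)^{2} + 14 \left(-152\right)\right) = 36955 - \left(-48 + 23104 - 2128\right) = 36955 - 20928 = 16027$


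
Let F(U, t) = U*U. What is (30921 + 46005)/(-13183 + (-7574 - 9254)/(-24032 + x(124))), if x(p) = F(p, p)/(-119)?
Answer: -30667832/5255345 ≈ -5.8355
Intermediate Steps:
F(U, t) = U**2
x(p) = -p**2/119 (x(p) = p**2/(-119) = p**2*(-1/119) = -p**2/119)
(30921 + 46005)/(-13183 + (-7574 - 9254)/(-24032 + x(124))) = (30921 + 46005)/(-13183 + (-7574 - 9254)/(-24032 - 1/119*124**2)) = 76926/(-13183 - 16828/(-24032 - 1/119*15376)) = 76926/(-13183 - 16828/(-24032 - 15376/119)) = 76926/(-13183 - 16828/(-2875184/119)) = 76926/(-13183 - 16828*(-119/2875184)) = 76926/(-13183 + 833/1196) = 76926/(-15766035/1196) = 76926*(-1196/15766035) = -30667832/5255345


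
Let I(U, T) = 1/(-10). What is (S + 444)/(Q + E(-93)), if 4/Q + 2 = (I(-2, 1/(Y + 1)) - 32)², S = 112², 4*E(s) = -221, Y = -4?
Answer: -5342795632/22726261 ≈ -235.09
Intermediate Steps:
E(s) = -221/4 (E(s) = (¼)*(-221) = -221/4)
I(U, T) = -⅒
S = 12544
Q = 400/102841 (Q = 4/(-2 + (-⅒ - 32)²) = 4/(-2 + (-321/10)²) = 4/(-2 + 103041/100) = 4/(102841/100) = 4*(100/102841) = 400/102841 ≈ 0.0038895)
(S + 444)/(Q + E(-93)) = (12544 + 444)/(400/102841 - 221/4) = 12988/(-22726261/411364) = 12988*(-411364/22726261) = -5342795632/22726261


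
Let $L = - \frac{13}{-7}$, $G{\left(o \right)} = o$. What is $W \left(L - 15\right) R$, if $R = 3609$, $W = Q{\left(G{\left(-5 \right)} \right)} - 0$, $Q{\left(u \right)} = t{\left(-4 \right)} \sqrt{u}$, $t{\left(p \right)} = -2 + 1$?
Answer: $\frac{332028 i \sqrt{5}}{7} \approx 1.0606 \cdot 10^{5} i$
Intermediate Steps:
$t{\left(p \right)} = -1$
$Q{\left(u \right)} = - \sqrt{u}$
$W = - i \sqrt{5}$ ($W = - \sqrt{-5} - 0 = - i \sqrt{5} + 0 = - i \sqrt{5} \approx - 2.2361 i$)
$L = \frac{13}{7}$ ($L = \left(-13\right) \left(- \frac{1}{7}\right) = \frac{13}{7} \approx 1.8571$)
$W \left(L - 15\right) R = - i \sqrt{5} \left(\frac{13}{7} - 15\right) 3609 = - i \sqrt{5} \left(- \frac{92}{7}\right) 3609 = \frac{92 i \sqrt{5}}{7} \cdot 3609 = \frac{332028 i \sqrt{5}}{7}$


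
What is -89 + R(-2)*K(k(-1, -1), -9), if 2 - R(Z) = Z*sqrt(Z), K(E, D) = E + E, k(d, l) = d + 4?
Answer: -77 + 12*I*sqrt(2) ≈ -77.0 + 16.971*I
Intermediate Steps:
k(d, l) = 4 + d
K(E, D) = 2*E
R(Z) = 2 - Z**(3/2) (R(Z) = 2 - Z*sqrt(Z) = 2 - Z**(3/2))
-89 + R(-2)*K(k(-1, -1), -9) = -89 + (2 - (-2)**(3/2))*(2*(4 - 1)) = -89 + (2 - (-2)*I*sqrt(2))*(2*3) = -89 + (2 + 2*I*sqrt(2))*6 = -89 + (12 + 12*I*sqrt(2)) = -77 + 12*I*sqrt(2)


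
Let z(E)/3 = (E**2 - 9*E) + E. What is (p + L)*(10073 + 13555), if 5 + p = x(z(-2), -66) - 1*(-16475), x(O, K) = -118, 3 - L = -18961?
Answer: 834446448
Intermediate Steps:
L = 18964 (L = 3 - 1*(-18961) = 3 + 18961 = 18964)
z(E) = -24*E + 3*E**2 (z(E) = 3*((E**2 - 9*E) + E) = 3*(E**2 - 8*E) = -24*E + 3*E**2)
p = 16352 (p = -5 + (-118 - 1*(-16475)) = -5 + (-118 + 16475) = -5 + 16357 = 16352)
(p + L)*(10073 + 13555) = (16352 + 18964)*(10073 + 13555) = 35316*23628 = 834446448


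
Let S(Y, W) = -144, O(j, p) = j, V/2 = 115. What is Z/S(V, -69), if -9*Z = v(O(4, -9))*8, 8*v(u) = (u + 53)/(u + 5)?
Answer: 19/3888 ≈ 0.0048868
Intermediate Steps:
V = 230 (V = 2*115 = 230)
v(u) = (53 + u)/(8*(5 + u)) (v(u) = ((u + 53)/(u + 5))/8 = ((53 + u)/(5 + u))/8 = (53 + u)/(8*(5 + u)))
Z = -19/27 (Z = -(53 + 4)/(8*(5 + 4))*8/9 = -(1/8)*57/9*8/9 = -(1/8)*(1/9)*57*8/9 = -19*8/216 = -1/9*19/3 = -19/27 ≈ -0.70370)
Z/S(V, -69) = -19/27/(-144) = -19/27*(-1/144) = 19/3888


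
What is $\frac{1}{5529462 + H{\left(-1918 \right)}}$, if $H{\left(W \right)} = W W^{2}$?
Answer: $- \frac{1}{7050263170} \approx -1.4184 \cdot 10^{-10}$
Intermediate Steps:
$H{\left(W \right)} = W^{3}$
$\frac{1}{5529462 + H{\left(-1918 \right)}} = \frac{1}{5529462 + \left(-1918\right)^{3}} = \frac{1}{5529462 - 7055792632} = \frac{1}{-7050263170} = - \frac{1}{7050263170}$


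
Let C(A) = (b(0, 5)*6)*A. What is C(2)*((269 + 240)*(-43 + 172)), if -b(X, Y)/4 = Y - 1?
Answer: -12606912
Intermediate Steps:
b(X, Y) = 4 - 4*Y (b(X, Y) = -4*(Y - 1) = -4*(-1 + Y) = 4 - 4*Y)
C(A) = -96*A (C(A) = ((4 - 4*5)*6)*A = ((4 - 20)*6)*A = (-16*6)*A = -96*A)
C(2)*((269 + 240)*(-43 + 172)) = (-96*2)*((269 + 240)*(-43 + 172)) = -97728*129 = -192*65661 = -12606912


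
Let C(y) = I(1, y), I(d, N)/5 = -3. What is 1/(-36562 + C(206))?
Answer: -1/36577 ≈ -2.7340e-5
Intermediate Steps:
I(d, N) = -15 (I(d, N) = 5*(-3) = -15)
C(y) = -15
1/(-36562 + C(206)) = 1/(-36562 - 15) = 1/(-36577) = -1/36577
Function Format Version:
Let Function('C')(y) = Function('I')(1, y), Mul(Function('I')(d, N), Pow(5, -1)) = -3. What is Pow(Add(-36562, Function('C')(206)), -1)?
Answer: Rational(-1, 36577) ≈ -2.7340e-5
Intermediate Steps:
Function('I')(d, N) = -15 (Function('I')(d, N) = Mul(5, -3) = -15)
Function('C')(y) = -15
Pow(Add(-36562, Function('C')(206)), -1) = Pow(Add(-36562, -15), -1) = Pow(-36577, -1) = Rational(-1, 36577)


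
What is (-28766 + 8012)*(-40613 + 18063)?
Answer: 468002700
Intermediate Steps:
(-28766 + 8012)*(-40613 + 18063) = -20754*(-22550) = 468002700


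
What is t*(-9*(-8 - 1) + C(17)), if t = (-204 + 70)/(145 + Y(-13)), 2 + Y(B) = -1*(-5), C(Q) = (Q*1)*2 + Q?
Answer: -4422/37 ≈ -119.51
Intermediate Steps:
C(Q) = 3*Q (C(Q) = Q*2 + Q = 2*Q + Q = 3*Q)
Y(B) = 3 (Y(B) = -2 - 1*(-5) = -2 + 5 = 3)
t = -67/74 (t = (-204 + 70)/(145 + 3) = -134/148 = -134*1/148 = -67/74 ≈ -0.90541)
t*(-9*(-8 - 1) + C(17)) = -67*(-9*(-8 - 1) + 3*17)/74 = -67*(-9*(-9) + 51)/74 = -67*(81 + 51)/74 = -67/74*132 = -4422/37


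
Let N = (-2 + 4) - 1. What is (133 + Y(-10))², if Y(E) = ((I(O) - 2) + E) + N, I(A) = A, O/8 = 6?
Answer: 28900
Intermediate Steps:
O = 48 (O = 8*6 = 48)
N = 1 (N = 2 - 1 = 1)
Y(E) = 47 + E (Y(E) = ((48 - 2) + E) + 1 = (46 + E) + 1 = 47 + E)
(133 + Y(-10))² = (133 + (47 - 10))² = (133 + 37)² = 170² = 28900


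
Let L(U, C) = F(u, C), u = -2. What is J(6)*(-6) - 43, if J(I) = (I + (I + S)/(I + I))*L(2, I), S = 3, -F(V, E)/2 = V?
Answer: -205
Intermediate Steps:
F(V, E) = -2*V
L(U, C) = 4 (L(U, C) = -2*(-2) = 4)
J(I) = 4*I + 2*(3 + I)/I (J(I) = (I + (I + 3)/(I + I))*4 = (I + (3 + I)/((2*I)))*4 = (I + (3 + I)*(1/(2*I)))*4 = (I + (3 + I)/(2*I))*4 = 4*I + 2*(3 + I)/I)
J(6)*(-6) - 43 = (2 + 4*6 + 6/6)*(-6) - 43 = (2 + 24 + 6*(⅙))*(-6) - 43 = (2 + 24 + 1)*(-6) - 43 = 27*(-6) - 43 = -162 - 43 = -205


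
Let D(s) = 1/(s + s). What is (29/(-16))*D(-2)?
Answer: 29/64 ≈ 0.45313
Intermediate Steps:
D(s) = 1/(2*s)
(29/(-16))*D(-2) = (29/(-16))*((1/2)/(-2)) = (29*(-1/16))*((1/2)*(-1/2)) = -29/16*(-1/4) = 29/64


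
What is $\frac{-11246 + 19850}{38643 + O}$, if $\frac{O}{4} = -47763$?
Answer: $- \frac{2868}{50803} \approx -0.056453$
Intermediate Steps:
$O = -191052$ ($O = 4 \left(-47763\right) = -191052$)
$\frac{-11246 + 19850}{38643 + O} = \frac{-11246 + 19850}{38643 - 191052} = \frac{8604}{-152409} = 8604 \left(- \frac{1}{152409}\right) = - \frac{2868}{50803}$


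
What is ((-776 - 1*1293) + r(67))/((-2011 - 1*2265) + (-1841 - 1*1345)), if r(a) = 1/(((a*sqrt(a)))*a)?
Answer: 2069/7462 - sqrt(67)/2244293506 ≈ 0.27727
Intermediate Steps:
r(a) = a**(-5/2) (r(a) = 1/((a**(3/2))*a) = 1/(a**(3/2)*a) = a**(-5/2))
((-776 - 1*1293) + r(67))/((-2011 - 1*2265) + (-1841 - 1*1345)) = ((-776 - 1*1293) + 67**(-5/2))/((-2011 - 1*2265) + (-1841 - 1*1345)) = ((-776 - 1293) + sqrt(67)/300763)/((-2011 - 2265) + (-1841 - 1345)) = (-2069 + sqrt(67)/300763)/(-4276 - 3186) = (-2069 + sqrt(67)/300763)/(-7462) = (-2069 + sqrt(67)/300763)*(-1/7462) = 2069/7462 - sqrt(67)/2244293506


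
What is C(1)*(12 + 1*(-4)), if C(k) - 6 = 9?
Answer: 120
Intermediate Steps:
C(k) = 15 (C(k) = 6 + 9 = 15)
C(1)*(12 + 1*(-4)) = 15*(12 + 1*(-4)) = 15*(12 - 4) = 15*8 = 120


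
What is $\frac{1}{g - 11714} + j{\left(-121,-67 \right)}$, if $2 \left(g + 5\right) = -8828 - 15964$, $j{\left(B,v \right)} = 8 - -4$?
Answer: $\frac{289379}{24115} \approx 12.0$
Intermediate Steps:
$j{\left(B,v \right)} = 12$ ($j{\left(B,v \right)} = 8 + 4 = 12$)
$g = -12401$ ($g = -5 + \frac{-8828 - 15964}{2} = -5 + \frac{1}{2} \left(-24792\right) = -5 - 12396 = -12401$)
$\frac{1}{g - 11714} + j{\left(-121,-67 \right)} = \frac{1}{-12401 - 11714} + 12 = \frac{1}{-24115} + 12 = - \frac{1}{24115} + 12 = \frac{289379}{24115}$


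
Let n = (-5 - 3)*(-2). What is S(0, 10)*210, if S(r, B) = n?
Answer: 3360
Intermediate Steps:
n = 16 (n = -8*(-2) = 16)
S(r, B) = 16
S(0, 10)*210 = 16*210 = 3360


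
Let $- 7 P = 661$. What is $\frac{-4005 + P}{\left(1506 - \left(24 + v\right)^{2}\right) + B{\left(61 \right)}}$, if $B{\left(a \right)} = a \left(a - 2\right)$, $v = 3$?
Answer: $- \frac{3587}{3829} \approx -0.9368$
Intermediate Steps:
$P = - \frac{661}{7}$ ($P = \left(- \frac{1}{7}\right) 661 = - \frac{661}{7} \approx -94.429$)
$B{\left(a \right)} = a \left(-2 + a\right)$
$\frac{-4005 + P}{\left(1506 - \left(24 + v\right)^{2}\right) + B{\left(61 \right)}} = \frac{-4005 - \frac{661}{7}}{\left(1506 - \left(24 + 3\right)^{2}\right) + 61 \left(-2 + 61\right)} = - \frac{28696}{7 \left(\left(1506 - 27^{2}\right) + 61 \cdot 59\right)} = - \frac{28696}{7 \left(\left(1506 - 729\right) + 3599\right)} = - \frac{28696}{7 \left(777 + 3599\right)} = - \frac{28696}{7 \cdot 4376} = \left(- \frac{28696}{7}\right) \frac{1}{4376} = - \frac{3587}{3829}$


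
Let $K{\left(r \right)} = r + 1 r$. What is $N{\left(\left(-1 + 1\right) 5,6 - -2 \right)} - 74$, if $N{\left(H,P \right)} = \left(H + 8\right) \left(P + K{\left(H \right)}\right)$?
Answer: $-10$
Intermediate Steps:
$K{\left(r \right)} = 2 r$ ($K{\left(r \right)} = r + r = 2 r$)
$N{\left(H,P \right)} = \left(8 + H\right) \left(P + 2 H\right)$ ($N{\left(H,P \right)} = \left(H + 8\right) \left(P + 2 H\right) = \left(8 + H\right) \left(P + 2 H\right)$)
$N{\left(\left(-1 + 1\right) 5,6 - -2 \right)} - 74 = \left(2 \left(\left(-1 + 1\right) 5\right)^{2} + 8 \left(6 - -2\right) + 16 \left(-1 + 1\right) 5 + \left(-1 + 1\right) 5 \left(6 - -2\right)\right) - 74 = \left(2 \left(0 \cdot 5\right)^{2} + 8 \left(6 + 2\right) + 16 \cdot 0 \cdot 5 + 0 \cdot 5 \left(6 + 2\right)\right) - 74 = \left(2 \cdot 0^{2} + 8 \cdot 8 + 16 \cdot 0 + 0 \cdot 8\right) - 74 = \left(2 \cdot 0 + 64 + 0 + 0\right) - 74 = \left(0 + 64 + 0 + 0\right) - 74 = 64 - 74 = -10$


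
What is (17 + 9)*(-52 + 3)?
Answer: -1274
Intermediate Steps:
(17 + 9)*(-52 + 3) = 26*(-49) = -1274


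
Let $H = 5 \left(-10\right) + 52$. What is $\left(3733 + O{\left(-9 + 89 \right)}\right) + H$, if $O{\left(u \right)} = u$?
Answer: $3815$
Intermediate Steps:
$H = 2$ ($H = -50 + 52 = 2$)
$\left(3733 + O{\left(-9 + 89 \right)}\right) + H = \left(3733 + \left(-9 + 89\right)\right) + 2 = \left(3733 + 80\right) + 2 = 3813 + 2 = 3815$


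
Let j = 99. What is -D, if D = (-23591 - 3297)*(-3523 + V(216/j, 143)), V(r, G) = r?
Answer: -1041345352/11 ≈ -9.4668e+7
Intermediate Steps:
D = 1041345352/11 (D = (-23591 - 3297)*(-3523 + 216/99) = -26888*(-3523 + 216*(1/99)) = -26888*(-3523 + 24/11) = -26888*(-38729/11) = 1041345352/11 ≈ 9.4668e+7)
-D = -1*1041345352/11 = -1041345352/11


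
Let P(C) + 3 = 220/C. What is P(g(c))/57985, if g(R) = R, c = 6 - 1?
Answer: 41/57985 ≈ 0.00070708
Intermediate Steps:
c = 5
P(C) = -3 + 220/C
P(g(c))/57985 = (-3 + 220/5)/57985 = (-3 + 220*(1/5))*(1/57985) = (-3 + 44)*(1/57985) = 41*(1/57985) = 41/57985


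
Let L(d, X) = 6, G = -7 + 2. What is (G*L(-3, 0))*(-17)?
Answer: 510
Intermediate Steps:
G = -5
(G*L(-3, 0))*(-17) = -5*6*(-17) = -30*(-17) = 510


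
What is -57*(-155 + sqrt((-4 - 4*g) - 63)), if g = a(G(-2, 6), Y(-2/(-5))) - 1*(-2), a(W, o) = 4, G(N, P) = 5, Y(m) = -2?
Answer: 8835 - 57*I*sqrt(91) ≈ 8835.0 - 543.75*I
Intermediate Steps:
g = 6 (g = 4 - 1*(-2) = 4 + 2 = 6)
-57*(-155 + sqrt((-4 - 4*g) - 63)) = -57*(-155 + sqrt((-4 - 4*6) - 63)) = -57*(-155 + sqrt((-4 - 24) - 63)) = -57*(-155 + sqrt(-28 - 63)) = -57*(-155 + sqrt(-91)) = -57*(-155 + I*sqrt(91)) = 8835 - 57*I*sqrt(91)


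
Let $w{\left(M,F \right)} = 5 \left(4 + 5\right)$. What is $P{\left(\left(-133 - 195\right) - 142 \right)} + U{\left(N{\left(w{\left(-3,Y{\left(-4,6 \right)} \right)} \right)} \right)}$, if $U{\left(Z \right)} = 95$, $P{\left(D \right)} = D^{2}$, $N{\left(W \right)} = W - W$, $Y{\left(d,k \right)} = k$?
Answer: $220995$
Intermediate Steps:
$w{\left(M,F \right)} = 45$ ($w{\left(M,F \right)} = 5 \cdot 9 = 45$)
$N{\left(W \right)} = 0$
$P{\left(\left(-133 - 195\right) - 142 \right)} + U{\left(N{\left(w{\left(-3,Y{\left(-4,6 \right)} \right)} \right)} \right)} = \left(\left(-133 - 195\right) - 142\right)^{2} + 95 = \left(-328 - 142\right)^{2} + 95 = \left(-470\right)^{2} + 95 = 220900 + 95 = 220995$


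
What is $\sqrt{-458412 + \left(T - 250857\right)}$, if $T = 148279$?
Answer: $i \sqrt{560990} \approx 748.99 i$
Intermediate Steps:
$\sqrt{-458412 + \left(T - 250857\right)} = \sqrt{-458412 + \left(148279 - 250857\right)} = \sqrt{-458412 - 102578} = \sqrt{-560990} = i \sqrt{560990}$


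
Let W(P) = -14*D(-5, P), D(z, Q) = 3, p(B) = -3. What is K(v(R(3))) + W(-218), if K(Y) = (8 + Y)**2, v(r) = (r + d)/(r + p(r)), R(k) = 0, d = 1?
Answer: 151/9 ≈ 16.778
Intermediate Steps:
W(P) = -42 (W(P) = -14*3 = -42)
v(r) = (1 + r)/(-3 + r) (v(r) = (r + 1)/(r - 3) = (1 + r)/(-3 + r))
K(v(R(3))) + W(-218) = (8 + (1 + 0)/(-3 + 0))**2 - 42 = (8 + 1/(-3))**2 - 42 = (8 - 1/3*1)**2 - 42 = (8 - 1/3)**2 - 42 = (23/3)**2 - 42 = 529/9 - 42 = 151/9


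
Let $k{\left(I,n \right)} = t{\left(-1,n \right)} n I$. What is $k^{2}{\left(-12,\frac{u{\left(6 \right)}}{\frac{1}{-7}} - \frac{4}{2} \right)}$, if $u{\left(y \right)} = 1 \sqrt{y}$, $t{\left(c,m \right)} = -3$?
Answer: $386208 + 36288 \sqrt{6} \approx 4.751 \cdot 10^{5}$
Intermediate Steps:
$u{\left(y \right)} = \sqrt{y}$
$k{\left(I,n \right)} = - 3 I n$ ($k{\left(I,n \right)} = - 3 n I = - 3 I n$)
$k^{2}{\left(-12,\frac{u{\left(6 \right)}}{\frac{1}{-7}} - \frac{4}{2} \right)} = \left(\left(-3\right) \left(-12\right) \left(\frac{\sqrt{6}}{\frac{1}{-7}} - \frac{4}{2}\right)\right)^{2} = \left(\left(-3\right) \left(-12\right) \left(\frac{\sqrt{6}}{- \frac{1}{7}} - 2\right)\right)^{2} = \left(\left(-3\right) \left(-12\right) \left(\sqrt{6} \left(-7\right) - 2\right)\right)^{2} = \left(\left(-3\right) \left(-12\right) \left(- 7 \sqrt{6} - 2\right)\right)^{2} = \left(\left(-3\right) \left(-12\right) \left(-2 - 7 \sqrt{6}\right)\right)^{2} = \left(-72 - 252 \sqrt{6}\right)^{2}$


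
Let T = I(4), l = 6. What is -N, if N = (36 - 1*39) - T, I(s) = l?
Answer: 9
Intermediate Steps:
I(s) = 6
T = 6
N = -9 (N = (36 - 1*39) - 1*6 = (36 - 39) - 6 = -3 - 6 = -9)
-N = -1*(-9) = 9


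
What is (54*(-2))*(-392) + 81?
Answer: 42417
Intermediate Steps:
(54*(-2))*(-392) + 81 = -108*(-392) + 81 = 42336 + 81 = 42417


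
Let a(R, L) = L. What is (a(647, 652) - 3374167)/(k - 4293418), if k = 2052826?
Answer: 1124505/746864 ≈ 1.5056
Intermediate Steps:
(a(647, 652) - 3374167)/(k - 4293418) = (652 - 3374167)/(2052826 - 4293418) = -3373515/(-2240592) = -3373515*(-1/2240592) = 1124505/746864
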